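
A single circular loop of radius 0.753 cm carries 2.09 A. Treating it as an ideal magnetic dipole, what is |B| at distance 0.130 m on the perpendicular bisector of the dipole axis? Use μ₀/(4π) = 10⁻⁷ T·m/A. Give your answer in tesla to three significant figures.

B ≈ 1.69×10⁻⁸ T

Magnetic moment m = IA = Iπa² = (2.09)·π·(0.00753)² = 3.723×10⁻⁴ A·m².
In the equatorial plane B = (μ₀/4π)·m/r³ (half the axial value).
B = (10⁻⁷)·(3.723×10⁻⁴) / (0.130)³ = 1.695×10⁻⁸ T.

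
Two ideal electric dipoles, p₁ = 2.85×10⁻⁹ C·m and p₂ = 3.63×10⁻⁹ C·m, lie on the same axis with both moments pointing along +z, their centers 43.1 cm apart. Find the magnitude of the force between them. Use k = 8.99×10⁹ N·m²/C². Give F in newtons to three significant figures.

On-axis field of dipole 1 at distance r: E = 2kp₁/r³. Force on dipole 2 is F = p₂·dE/dr (gradient along axis).
dE/dr = −6kp₁/r⁴, so |F| = 6kp₁p₂/r⁴ (attractive for aligned moments).
F = 6(8.99×10⁹)(2.85×10⁻⁹)(3.63×10⁻⁹)/(0.431)⁴ = 1.617×10⁻⁵ N.

F ≈ 1.62×10⁻⁵ N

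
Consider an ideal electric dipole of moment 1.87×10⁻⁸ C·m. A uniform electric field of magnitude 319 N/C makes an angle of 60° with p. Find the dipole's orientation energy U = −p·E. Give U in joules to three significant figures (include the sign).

U ≈ -2.98×10⁻⁶ J

U = −p·E = −pE cosθ.
U = −(1.87×10⁻⁸)(319)·cos60° = -2.983×10⁻⁶ J.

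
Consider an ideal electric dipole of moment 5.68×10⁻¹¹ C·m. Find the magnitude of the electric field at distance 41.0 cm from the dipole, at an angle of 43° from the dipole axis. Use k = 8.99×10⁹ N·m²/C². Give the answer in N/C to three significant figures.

At angle θ the dipole field magnitude is E = (kp/r³)·√(1 + 3cos²θ).
kp/r³ = (8.99×10⁹)(5.68×10⁻¹¹) / (0.410)³ = 7.409 N/C.
√(1 + 3cos²43°) = √(1 + 3·0.5349) = √2.6046 ≈ 1.6139.
E ≈ 7.409 × 1.614 = 11.96 N/C.

E ≈ 12.0 N/C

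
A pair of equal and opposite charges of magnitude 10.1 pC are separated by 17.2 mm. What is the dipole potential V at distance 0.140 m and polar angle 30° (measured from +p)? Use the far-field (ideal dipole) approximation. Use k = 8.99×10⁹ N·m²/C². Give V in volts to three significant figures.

Dipole moment p = qd = (1.01×10⁻¹¹ C)(0.0172 m) = 1.737×10⁻¹³ C·m.
The dipole potential is V = kp cosθ / r².
V = (8.99×10⁹)(1.737×10⁻¹³)·cos30° / (0.140)² = 0.06900 V.

V ≈ 0.0690 V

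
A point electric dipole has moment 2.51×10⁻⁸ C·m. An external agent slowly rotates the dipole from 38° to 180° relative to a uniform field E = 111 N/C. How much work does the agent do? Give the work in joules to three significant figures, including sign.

W_ext = ΔU = U(θ₂) − U(θ₁) = −pE cosθ₂ − (−pE cosθ₁) = pE(cosθ₁ − cosθ₂).
W = (2.51×10⁻⁸)(111)·(cos38° − cos180°) = (2.786×10⁻⁶)·(+1.7880) = 4.982×10⁻⁶ J.

W ≈ 4.98×10⁻⁶ J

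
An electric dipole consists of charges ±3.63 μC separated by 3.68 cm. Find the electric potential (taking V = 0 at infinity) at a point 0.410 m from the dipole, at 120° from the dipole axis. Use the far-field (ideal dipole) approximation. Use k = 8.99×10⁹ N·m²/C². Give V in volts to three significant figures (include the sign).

V ≈ -3570 V

Dipole moment p = qd = (3.63×10⁻⁶ C)(0.0368 m) = 1.336×10⁻⁷ C·m.
The dipole potential is V = kp cosθ / r².
V = (8.99×10⁹)(1.336×10⁻⁷)·cos120° / (0.410)² = -3572 V.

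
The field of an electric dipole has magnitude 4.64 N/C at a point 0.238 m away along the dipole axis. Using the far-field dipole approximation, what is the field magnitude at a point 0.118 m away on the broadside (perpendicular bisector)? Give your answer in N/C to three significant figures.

E ≈ 19.0 N/C

Dipole fields scale as 1/r³ in the far field.
The axial field is twice the equatorial field at the same r, so the geometry factor is 1/2.
E₂ = E₁ · (1/2) · (r₁/r₂)³ = 4.64 · 0.5 · (0.238/0.118)³.
(r₁/r₂)³ = (2.017)³ = 8.205.
E₂ ≈ 19.04 N/C.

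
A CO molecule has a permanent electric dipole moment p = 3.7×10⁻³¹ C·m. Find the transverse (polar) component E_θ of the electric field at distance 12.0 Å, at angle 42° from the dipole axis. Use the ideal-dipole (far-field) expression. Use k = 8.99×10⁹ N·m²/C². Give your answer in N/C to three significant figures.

For a dipole, E_θ = (kp sinθ)/r³.
kp/r³ = (8.99×10⁹)(3.70×10⁻³¹)/(1.20×10⁻⁹)³ = 1.925×10⁶ N/C.
E_θ = 1.925×10⁶·sin42° = 1.288×10⁶ N/C.

E_θ ≈ 1.29×10⁶ N/C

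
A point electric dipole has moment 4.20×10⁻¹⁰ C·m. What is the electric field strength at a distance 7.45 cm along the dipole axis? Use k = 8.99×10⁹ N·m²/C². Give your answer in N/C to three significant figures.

On the dipole axis E = 2kp/r³.
E = 2·(8.99×10⁹)(4.20×10⁻¹⁰) / (0.0745)³ = 1.826×10⁴ N/C.

E ≈ 1.83×10⁴ N/C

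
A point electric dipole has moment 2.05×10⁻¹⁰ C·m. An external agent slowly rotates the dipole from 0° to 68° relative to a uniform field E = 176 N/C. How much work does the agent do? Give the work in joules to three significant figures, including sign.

W ≈ 2.26×10⁻⁸ J

W_ext = ΔU = U(θ₂) − U(θ₁) = −pE cosθ₂ − (−pE cosθ₁) = pE(cosθ₁ − cosθ₂).
W = (2.05×10⁻¹⁰)(176)·(cos0° − cos68°) = (3.608×10⁻⁸)·(+0.6254) = 2.256×10⁻⁸ J.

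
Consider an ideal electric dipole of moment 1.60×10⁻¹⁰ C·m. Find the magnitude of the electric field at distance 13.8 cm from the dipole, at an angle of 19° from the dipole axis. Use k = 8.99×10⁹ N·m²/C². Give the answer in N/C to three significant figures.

E ≈ 1050 N/C

At angle θ the dipole field magnitude is E = (kp/r³)·√(1 + 3cos²θ).
kp/r³ = (8.99×10⁹)(1.60×10⁻¹⁰) / (0.138)³ = 547.3 N/C.
√(1 + 3cos²19°) = √(1 + 3·0.8940) = √3.6820 ≈ 1.9189.
E ≈ 547.3 × 1.919 = 1050 N/C.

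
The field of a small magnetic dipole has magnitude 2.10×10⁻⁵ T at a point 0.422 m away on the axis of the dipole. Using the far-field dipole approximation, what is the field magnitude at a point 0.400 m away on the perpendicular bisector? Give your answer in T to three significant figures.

B ≈ 1.23×10⁻⁵ T

Dipole fields scale as 1/r³ in the far field.
The axial field is twice the equatorial field at the same r, so the geometry factor is 1/2.
B₂ = B₁ · (1/2) · (r₁/r₂)³ = 2.10×10⁻⁵ · 0.5 · (0.422/0.400)³.
(r₁/r₂)³ = (1.055)³ = 1.174.
B₂ ≈ 1.233×10⁻⁵ T.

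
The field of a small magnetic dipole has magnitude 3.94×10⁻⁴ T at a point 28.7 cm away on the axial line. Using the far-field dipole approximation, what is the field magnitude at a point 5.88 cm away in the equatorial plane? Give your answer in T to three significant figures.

Dipole fields scale as 1/r³ in the far field.
The axial field is twice the equatorial field at the same r, so the geometry factor is 1/2.
B₂ = B₁ · (1/2) · (r₁/r₂)³ = 3.94×10⁻⁴ · 0.5 · (28.7/5.88)³.
(r₁/r₂)³ = (4.881)³ = 116.3.
B₂ ≈ 0.02291 T.

B ≈ 0.0229 T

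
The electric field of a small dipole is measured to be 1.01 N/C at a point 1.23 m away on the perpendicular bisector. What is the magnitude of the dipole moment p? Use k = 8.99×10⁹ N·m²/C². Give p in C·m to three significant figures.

In the equatorial plane E = kp/r³, so p = Er³/(k).
p = (1.01)·(1.23)³ / (8.99×10⁹) = 2.091×10⁻¹⁰ C·m.

p ≈ 2.09×10⁻¹⁰ C·m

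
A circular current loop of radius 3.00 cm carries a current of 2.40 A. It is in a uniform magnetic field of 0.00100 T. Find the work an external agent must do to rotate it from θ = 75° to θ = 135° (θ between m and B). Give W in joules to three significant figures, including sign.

Magnetic moment m = IA = Iπa² = (2.40)·π·(0.0300)² = 0.006786 A·m².
W_ext = ΔU = −mB cosθ₂ + mB cosθ₁ = mB(cosθ₁ − cosθ₂).
W = (0.006786)(0.00100)·(cos75° − cos135°) = (6.786×10⁻⁶)·(+0.9659) = 6.555×10⁻⁶ J.

W ≈ 6.55×10⁻⁶ J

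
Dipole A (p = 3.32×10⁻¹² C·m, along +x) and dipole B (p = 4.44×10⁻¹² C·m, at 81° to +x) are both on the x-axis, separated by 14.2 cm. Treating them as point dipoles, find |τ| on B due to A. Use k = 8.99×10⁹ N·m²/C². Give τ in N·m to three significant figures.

τ ≈ 9.14×10⁻¹¹ N·m

The second dipole sits on the axis of the first, so the field there is axial: E₁ = 2kp₁/r³ along +x.
E₁ = 2(8.99×10⁹)(3.32×10⁻¹²)/(0.142)³ = 20.85 N/C.
Torque on the second dipole: τ = p₂ E₁ sinθ.
τ = (4.44×10⁻¹²)(20.85)·sin81° = 9.143×10⁻¹¹ N·m.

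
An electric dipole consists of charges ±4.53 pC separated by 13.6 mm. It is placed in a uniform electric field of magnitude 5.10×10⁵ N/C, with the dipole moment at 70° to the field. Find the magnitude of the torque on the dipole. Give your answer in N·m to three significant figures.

Dipole moment p = qd = (4.53×10⁻¹² C)(0.0136 m) = 6.161×10⁻¹⁴ C·m.
Torque on an electric dipole: τ = pE sinθ.
τ = (6.161×10⁻¹⁴)(5.10×10⁵)·sin70° = 2.953×10⁻⁸ N·m.

τ ≈ 2.95×10⁻⁸ N·m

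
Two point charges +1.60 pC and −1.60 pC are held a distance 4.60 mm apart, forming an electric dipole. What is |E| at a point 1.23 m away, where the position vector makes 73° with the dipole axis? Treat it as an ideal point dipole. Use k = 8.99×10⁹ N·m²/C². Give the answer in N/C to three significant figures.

E ≈ 3.99×10⁻⁵ N/C

Dipole moment p = qd = (1.60×10⁻¹² C)(0.00460 m) = 7.36×10⁻¹⁵ C·m.
At angle θ the dipole field magnitude is E = (kp/r³)·√(1 + 3cos²θ).
kp/r³ = (8.99×10⁹)(7.36×10⁻¹⁵) / (1.23)³ = 3.556×10⁻⁵ N/C.
√(1 + 3cos²73°) = √(1 + 3·0.0855) = √1.2564 ≈ 1.1209.
E ≈ 3.556×10⁻⁵ × 1.121 = 3.986×10⁻⁵ N/C.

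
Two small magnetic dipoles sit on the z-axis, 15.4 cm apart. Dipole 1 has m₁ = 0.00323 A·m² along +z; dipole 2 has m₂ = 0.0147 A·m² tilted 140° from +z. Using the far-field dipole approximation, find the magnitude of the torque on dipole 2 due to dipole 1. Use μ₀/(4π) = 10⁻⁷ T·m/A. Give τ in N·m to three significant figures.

Dipole B is on the axis of dipole A, so B₁ there is axial: B₁ = (μ₀/4π)·2m₁/r³ along +z.
B₁ = 2(10⁻⁷)(0.00323)/(0.154)³ = 1.769×10⁻⁷ T.
τ = m₂ B₁ sinθ.
τ = (0.0147)(1.769×10⁻⁷)·sin140° = 1.671×10⁻⁹ N·m.

τ ≈ 1.67×10⁻⁹ N·m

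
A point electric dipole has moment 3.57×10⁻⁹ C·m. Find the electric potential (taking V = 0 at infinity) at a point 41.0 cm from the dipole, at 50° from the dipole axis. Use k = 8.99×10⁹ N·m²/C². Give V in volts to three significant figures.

The dipole potential is V = kp cosθ / r².
V = (8.99×10⁹)(3.57×10⁻⁹)·cos50° / (0.410)² = 122.7 V.

V ≈ 123 V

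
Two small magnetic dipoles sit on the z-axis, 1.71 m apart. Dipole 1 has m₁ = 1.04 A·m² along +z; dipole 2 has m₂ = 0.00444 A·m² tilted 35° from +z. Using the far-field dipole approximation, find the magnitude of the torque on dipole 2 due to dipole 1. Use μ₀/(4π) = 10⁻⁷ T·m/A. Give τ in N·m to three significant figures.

τ ≈ 1.06×10⁻¹⁰ N·m

Dipole B is on the axis of dipole A, so B₁ there is axial: B₁ = (μ₀/4π)·2m₁/r³ along +z.
B₁ = 2(10⁻⁷)(1.04)/(1.71)³ = 4.160×10⁻⁸ T.
τ = m₂ B₁ sinθ.
τ = (0.00444)(4.160×10⁻⁸)·sin35° = 1.059×10⁻¹⁰ N·m.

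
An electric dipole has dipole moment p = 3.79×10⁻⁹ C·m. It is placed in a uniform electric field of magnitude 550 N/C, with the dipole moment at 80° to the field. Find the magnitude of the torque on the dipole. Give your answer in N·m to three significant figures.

τ ≈ 2.05×10⁻⁶ N·m

Torque on an electric dipole: τ = pE sinθ.
τ = (3.79×10⁻⁹)(550)·sin80° = 2.053×10⁻⁶ N·m.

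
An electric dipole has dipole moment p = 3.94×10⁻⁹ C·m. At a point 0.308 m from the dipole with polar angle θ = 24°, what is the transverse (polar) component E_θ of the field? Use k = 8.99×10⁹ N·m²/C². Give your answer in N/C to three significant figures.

E_θ ≈ 493 N/C

For a dipole, E_θ = (kp sinθ)/r³.
kp/r³ = (8.99×10⁹)(3.94×10⁻⁹)/(0.308)³ = 1212 N/C.
E_θ = 1212·sin24° = 493.1 N/C.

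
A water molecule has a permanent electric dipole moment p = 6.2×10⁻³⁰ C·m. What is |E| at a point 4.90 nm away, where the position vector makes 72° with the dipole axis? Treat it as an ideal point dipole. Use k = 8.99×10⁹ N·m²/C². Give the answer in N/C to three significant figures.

At angle θ the dipole field magnitude is E = (kp/r³)·√(1 + 3cos²θ).
kp/r³ = (8.99×10⁹)(6.20×10⁻³⁰) / (4.90×10⁻⁹)³ = 4.738×10⁵ N/C.
√(1 + 3cos²72°) = √(1 + 3·0.0955) = √1.2865 ≈ 1.1342.
E ≈ 4.738×10⁵ × 1.134 = 5.374×10⁵ N/C.

E ≈ 5.37×10⁵ N/C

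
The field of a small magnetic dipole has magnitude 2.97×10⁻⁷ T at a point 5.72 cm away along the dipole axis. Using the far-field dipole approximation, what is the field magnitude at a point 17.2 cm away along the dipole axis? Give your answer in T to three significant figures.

B ≈ 1.09×10⁻⁸ T

Dipole fields scale as 1/r³ in the far field; the geometry is the same at both points.
B₂ = B₁ · (r₁/r₂)³ = 2.97×10⁻⁷ · (5.72/17.2)³.
(r₁/r₂)³ = (0.3326)³ = 0.03678.
B₂ ≈ 1.092×10⁻⁸ T.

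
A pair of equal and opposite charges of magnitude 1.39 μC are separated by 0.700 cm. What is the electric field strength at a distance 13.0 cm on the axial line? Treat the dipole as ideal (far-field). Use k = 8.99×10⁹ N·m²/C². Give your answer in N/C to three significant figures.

E ≈ 7.96×10⁴ N/C

Dipole moment p = qd = (1.39×10⁻⁶ C)(0.00700 m) = 9.73×10⁻⁹ C·m.
On the dipole axis E = 2kp/r³.
E = 2·(8.99×10⁹)(9.73×10⁻⁹) / (0.130)³ = 7.963×10⁴ N/C.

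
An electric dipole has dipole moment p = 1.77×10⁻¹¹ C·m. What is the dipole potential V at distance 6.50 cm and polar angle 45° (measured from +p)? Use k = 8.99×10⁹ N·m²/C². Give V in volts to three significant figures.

The dipole potential is V = kp cosθ / r².
V = (8.99×10⁹)(1.77×10⁻¹¹)·cos45° / (0.0650)² = 26.63 V.

V ≈ 26.6 V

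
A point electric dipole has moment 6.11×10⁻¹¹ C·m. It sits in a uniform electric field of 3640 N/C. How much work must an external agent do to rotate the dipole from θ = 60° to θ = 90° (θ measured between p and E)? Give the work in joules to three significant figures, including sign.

W_ext = ΔU = U(θ₂) − U(θ₁) = −pE cosθ₂ − (−pE cosθ₁) = pE(cosθ₁ − cosθ₂).
W = (6.11×10⁻¹¹)(3640)·(cos60° − cos90°) = (2.224×10⁻⁷)·(+0.5000) = 1.112×10⁻⁷ J.

W ≈ 1.11×10⁻⁷ J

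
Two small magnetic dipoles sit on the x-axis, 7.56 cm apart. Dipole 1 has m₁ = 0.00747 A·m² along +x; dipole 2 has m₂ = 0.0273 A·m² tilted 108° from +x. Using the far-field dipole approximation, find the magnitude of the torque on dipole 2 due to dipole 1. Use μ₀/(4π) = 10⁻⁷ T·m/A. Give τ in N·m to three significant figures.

Dipole B is on the axis of dipole A, so B₁ there is axial: B₁ = (μ₀/4π)·2m₁/r³ along +x.
B₁ = 2(10⁻⁷)(0.00747)/(0.0756)³ = 3.458×10⁻⁶ T.
τ = m₂ B₁ sinθ.
τ = (0.0273)(3.458×10⁻⁶)·sin108° = 8.977×10⁻⁸ N·m.

τ ≈ 8.98×10⁻⁸ N·m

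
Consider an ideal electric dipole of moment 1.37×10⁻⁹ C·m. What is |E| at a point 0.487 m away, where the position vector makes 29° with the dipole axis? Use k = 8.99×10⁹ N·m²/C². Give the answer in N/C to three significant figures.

E ≈ 194 N/C

At angle θ the dipole field magnitude is E = (kp/r³)·√(1 + 3cos²θ).
kp/r³ = (8.99×10⁹)(1.37×10⁻⁹) / (0.487)³ = 106.6 N/C.
√(1 + 3cos²29°) = √(1 + 3·0.7650) = √3.2949 ≈ 1.8152.
E ≈ 106.6 × 1.815 = 193.6 N/C.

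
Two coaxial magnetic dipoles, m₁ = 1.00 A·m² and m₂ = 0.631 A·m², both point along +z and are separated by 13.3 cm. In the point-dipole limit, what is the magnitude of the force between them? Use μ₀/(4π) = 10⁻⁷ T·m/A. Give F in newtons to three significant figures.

On-axis B of dipole 1: B = (μ₀/4π)·2m₁/r³. Force on dipole 2: F = m₂·dB/dr.
dB/dr = −(μ₀/4π)·6m₁/r⁴, so |F| = (μ₀/4π)·6m₁m₂/r⁴.
F = 6(10⁻⁷)(1.00)(0.631)/(0.133)⁴ = 0.001210 N.

F ≈ 0.00121 N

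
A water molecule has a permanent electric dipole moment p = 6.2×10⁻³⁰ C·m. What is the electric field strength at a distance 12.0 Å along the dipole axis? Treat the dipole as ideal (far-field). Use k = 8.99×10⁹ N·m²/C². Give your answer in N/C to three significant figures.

E ≈ 6.45×10⁷ N/C

On the dipole axis E = 2kp/r³.
E = 2·(8.99×10⁹)(6.20×10⁻³⁰) / (1.20×10⁻⁹)³ = 6.451×10⁷ N/C.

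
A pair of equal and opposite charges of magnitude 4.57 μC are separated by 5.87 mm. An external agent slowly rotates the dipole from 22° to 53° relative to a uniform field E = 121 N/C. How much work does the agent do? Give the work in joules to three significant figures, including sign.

W ≈ 1.06×10⁻⁶ J

Dipole moment p = qd = (4.57×10⁻⁶ C)(0.00587 m) = 2.683×10⁻⁸ C·m.
W_ext = ΔU = U(θ₂) − U(θ₁) = −pE cosθ₂ − (−pE cosθ₁) = pE(cosθ₁ − cosθ₂).
W = (2.683×10⁻⁸)(121)·(cos22° − cos53°) = (3.246×10⁻⁶)·(+0.3254) = 1.056×10⁻⁶ J.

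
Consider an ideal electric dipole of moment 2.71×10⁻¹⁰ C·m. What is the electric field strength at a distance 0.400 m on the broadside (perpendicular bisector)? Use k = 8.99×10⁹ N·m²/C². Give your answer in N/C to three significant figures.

On the perpendicular bisector E = kp/r³ (half the axial value at the same distance).
E = (8.99×10⁹)(2.71×10⁻¹⁰) / (0.400)³ = 38.07 N/C.

E ≈ 38.1 N/C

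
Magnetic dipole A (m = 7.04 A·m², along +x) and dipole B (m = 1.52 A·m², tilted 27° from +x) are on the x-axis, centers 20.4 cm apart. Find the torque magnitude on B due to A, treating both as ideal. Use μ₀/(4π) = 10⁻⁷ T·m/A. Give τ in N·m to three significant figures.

Dipole B is on the axis of dipole A, so B₁ there is axial: B₁ = (μ₀/4π)·2m₁/r³ along +x.
B₁ = 2(10⁻⁷)(7.04)/(0.204)³ = 1.658×10⁻⁴ T.
τ = m₂ B₁ sinθ.
τ = (1.52)(1.658×10⁻⁴)·sin27° = 1.144×10⁻⁴ N·m.

τ ≈ 1.14×10⁻⁴ N·m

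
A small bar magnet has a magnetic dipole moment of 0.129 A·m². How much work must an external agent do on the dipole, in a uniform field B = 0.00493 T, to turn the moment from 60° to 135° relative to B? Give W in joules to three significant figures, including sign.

W ≈ 7.68×10⁻⁴ J

W_ext = ΔU = −mB cosθ₂ + mB cosθ₁ = mB(cosθ₁ − cosθ₂).
W = (0.129)(0.00493)·(cos60° − cos135°) = (6.360×10⁻⁴)·(+1.2071) = 7.677×10⁻⁴ J.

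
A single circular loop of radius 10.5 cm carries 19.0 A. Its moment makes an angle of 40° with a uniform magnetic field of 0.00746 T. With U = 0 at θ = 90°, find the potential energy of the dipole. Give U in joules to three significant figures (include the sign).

Magnetic moment m = IA = Iπa² = (19.0)·π·(0.105)² = 0.6581 A·m².
U = −m·B = −mB cosθ.
U = −(0.6581)(0.00746)·cos40° = -0.003761 J.

U ≈ -0.00376 J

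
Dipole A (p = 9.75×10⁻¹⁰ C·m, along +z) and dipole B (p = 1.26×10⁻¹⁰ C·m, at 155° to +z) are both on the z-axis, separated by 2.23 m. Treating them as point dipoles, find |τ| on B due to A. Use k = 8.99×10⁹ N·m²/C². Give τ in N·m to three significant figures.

The second dipole sits on the axis of the first, so the field there is axial: E₁ = 2kp₁/r³ along +z.
E₁ = 2(8.99×10⁹)(9.75×10⁻¹⁰)/(2.23)³ = 1.581 N/C.
Torque on the second dipole: τ = p₂ E₁ sinθ.
τ = (1.26×10⁻¹⁰)(1.581)·sin155° = 8.418×10⁻¹¹ N·m.

τ ≈ 8.42×10⁻¹¹ N·m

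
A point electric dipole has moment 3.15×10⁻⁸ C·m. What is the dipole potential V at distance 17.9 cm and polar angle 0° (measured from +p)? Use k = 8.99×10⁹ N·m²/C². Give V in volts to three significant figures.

V ≈ 8840 V

The dipole potential is V = kp cosθ / r².
V = (8.99×10⁹)(3.15×10⁻⁸)·cos0° / (0.179)² = 8838 V.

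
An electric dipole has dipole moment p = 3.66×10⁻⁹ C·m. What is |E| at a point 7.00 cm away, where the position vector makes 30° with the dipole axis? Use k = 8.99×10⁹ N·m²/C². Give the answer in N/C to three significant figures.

At angle θ the dipole field magnitude is E = (kp/r³)·√(1 + 3cos²θ).
kp/r³ = (8.99×10⁹)(3.66×10⁻⁹) / (0.0700)³ = 9.593×10⁴ N/C.
√(1 + 3cos²30°) = √(1 + 3·0.7500) = √3.2500 ≈ 1.8028.
E ≈ 9.593×10⁴ × 1.803 = 1.729×10⁵ N/C.

E ≈ 1.73×10⁵ N/C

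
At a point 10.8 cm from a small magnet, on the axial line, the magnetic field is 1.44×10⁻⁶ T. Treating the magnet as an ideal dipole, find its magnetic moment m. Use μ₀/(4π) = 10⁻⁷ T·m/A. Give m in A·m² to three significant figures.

m ≈ 0.00907 A·m²

On axis B = (μ₀/4π)·2m/r³, so m = Br³·4π/(μ₀·2).
m = (1.44×10⁻⁶)·(0.108)³ / (2·10⁻⁷) = 0.009070 A·m².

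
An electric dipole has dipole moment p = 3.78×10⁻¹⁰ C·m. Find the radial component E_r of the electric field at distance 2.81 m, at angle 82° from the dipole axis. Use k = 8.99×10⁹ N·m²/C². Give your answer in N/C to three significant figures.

E_r ≈ 0.0426 N/C

For a dipole, E_r = (2kp cosθ)/r³.
kp/r³ = (8.99×10⁹)(3.78×10⁻¹⁰)/(2.81)³ = 0.1532 N/C.
E_r = 2·0.1532·cos82° = 0.04263 N/C.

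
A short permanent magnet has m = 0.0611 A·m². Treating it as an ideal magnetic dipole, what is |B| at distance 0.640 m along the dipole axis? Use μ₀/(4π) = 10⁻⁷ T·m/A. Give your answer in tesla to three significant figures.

B ≈ 4.66×10⁻⁸ T

On axis B = (μ₀/4π)·2m/r³.
B = 2·(10⁻⁷)·(0.0611) / (0.640)³ = 4.662×10⁻⁸ T.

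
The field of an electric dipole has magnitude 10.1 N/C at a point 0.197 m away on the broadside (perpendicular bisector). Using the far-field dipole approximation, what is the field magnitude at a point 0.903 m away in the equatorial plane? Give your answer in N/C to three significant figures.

E ≈ 0.105 N/C

Dipole fields scale as 1/r³ in the far field; the geometry is the same at both points.
E₂ = E₁ · (r₁/r₂)³ = 10.1 · (0.197/0.903)³.
(r₁/r₂)³ = (0.2182)³ = 0.01038.
E₂ ≈ 0.1049 N/C.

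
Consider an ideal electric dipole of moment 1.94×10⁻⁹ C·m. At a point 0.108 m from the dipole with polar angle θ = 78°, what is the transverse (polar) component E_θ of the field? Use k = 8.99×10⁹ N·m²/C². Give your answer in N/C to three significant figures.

For a dipole, E_θ = (kp sinθ)/r³.
kp/r³ = (8.99×10⁹)(1.94×10⁻⁹)/(0.108)³ = 1.384×10⁴ N/C.
E_θ = 1.384×10⁴·sin78° = 1.354×10⁴ N/C.

E_θ ≈ 1.35×10⁴ N/C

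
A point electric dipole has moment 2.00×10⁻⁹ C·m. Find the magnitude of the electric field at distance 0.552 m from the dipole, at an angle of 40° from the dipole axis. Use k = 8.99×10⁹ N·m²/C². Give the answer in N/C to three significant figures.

At angle θ the dipole field magnitude is E = (kp/r³)·√(1 + 3cos²θ).
kp/r³ = (8.99×10⁹)(2.00×10⁻⁹) / (0.552)³ = 106.9 N/C.
√(1 + 3cos²40°) = √(1 + 3·0.5868) = √2.7605 ≈ 1.6615.
E ≈ 106.9 × 1.661 = 177.6 N/C.

E ≈ 178 N/C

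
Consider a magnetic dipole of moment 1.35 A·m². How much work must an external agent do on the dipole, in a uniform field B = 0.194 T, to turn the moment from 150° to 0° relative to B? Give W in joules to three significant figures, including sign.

W_ext = ΔU = −mB cosθ₂ + mB cosθ₁ = mB(cosθ₁ − cosθ₂).
W = (1.35)(0.194)·(cos150° − cos0°) = (0.2619)·(-1.8660) = -0.4887 J.

W ≈ -0.489 J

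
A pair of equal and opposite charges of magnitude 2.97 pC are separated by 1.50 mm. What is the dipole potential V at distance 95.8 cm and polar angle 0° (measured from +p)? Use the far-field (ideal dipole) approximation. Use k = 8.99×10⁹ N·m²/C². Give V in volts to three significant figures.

Dipole moment p = qd = (2.97×10⁻¹² C)(0.00150 m) = 4.455×10⁻¹⁵ C·m.
The dipole potential is V = kp cosθ / r².
V = (8.99×10⁹)(4.455×10⁻¹⁵)·cos0° / (0.958)² = 4.364×10⁻⁵ V.

V ≈ 4.36×10⁻⁵ V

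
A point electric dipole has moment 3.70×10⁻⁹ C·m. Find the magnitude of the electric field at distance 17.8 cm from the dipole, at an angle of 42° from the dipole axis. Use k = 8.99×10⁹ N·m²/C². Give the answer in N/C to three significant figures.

At angle θ the dipole field magnitude is E = (kp/r³)·√(1 + 3cos²θ).
kp/r³ = (8.99×10⁹)(3.70×10⁻⁹) / (0.178)³ = 5898 N/C.
√(1 + 3cos²42°) = √(1 + 3·0.5523) = √2.6568 ≈ 1.6300.
E ≈ 5898 × 1.630 = 9613 N/C.

E ≈ 9610 N/C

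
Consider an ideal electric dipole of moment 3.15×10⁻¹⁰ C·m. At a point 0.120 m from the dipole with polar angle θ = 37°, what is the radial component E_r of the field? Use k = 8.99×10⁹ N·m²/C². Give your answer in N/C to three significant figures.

For a dipole, E_r = (2kp cosθ)/r³.
kp/r³ = (8.99×10⁹)(3.15×10⁻¹⁰)/(0.120)³ = 1639 N/C.
E_r = 2·1639·cos37° = 2618 N/C.

E_r ≈ 2620 N/C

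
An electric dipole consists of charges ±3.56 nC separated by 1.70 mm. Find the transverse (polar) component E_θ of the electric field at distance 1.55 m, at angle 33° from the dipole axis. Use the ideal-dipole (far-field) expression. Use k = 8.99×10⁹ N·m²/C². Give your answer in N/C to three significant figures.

Dipole moment p = qd = (3.56×10⁻⁹ C)(0.00170 m) = 6.052×10⁻¹² C·m.
For a dipole, E_θ = (kp sinθ)/r³.
kp/r³ = (8.99×10⁹)(6.052×10⁻¹²)/(1.55)³ = 0.01461 N/C.
E_θ = 0.01461·sin33° = 0.007957 N/C.

E_θ ≈ 0.00796 N/C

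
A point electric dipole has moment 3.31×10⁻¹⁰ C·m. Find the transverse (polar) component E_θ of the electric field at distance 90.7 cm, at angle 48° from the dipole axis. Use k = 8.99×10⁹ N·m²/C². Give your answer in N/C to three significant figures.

E_θ ≈ 2.96 N/C

For a dipole, E_θ = (kp sinθ)/r³.
kp/r³ = (8.99×10⁹)(3.31×10⁻¹⁰)/(0.907)³ = 3.988 N/C.
E_θ = 3.988·sin48° = 2.964 N/C.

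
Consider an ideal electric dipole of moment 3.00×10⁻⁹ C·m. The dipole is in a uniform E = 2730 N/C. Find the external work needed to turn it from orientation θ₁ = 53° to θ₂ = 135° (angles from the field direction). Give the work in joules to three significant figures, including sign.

W ≈ 1.07×10⁻⁵ J

W_ext = ΔU = U(θ₂) − U(θ₁) = −pE cosθ₂ − (−pE cosθ₁) = pE(cosθ₁ − cosθ₂).
W = (3.00×10⁻⁹)(2730)·(cos53° − cos135°) = (8.190×10⁻⁶)·(+1.3089) = 1.072×10⁻⁵ J.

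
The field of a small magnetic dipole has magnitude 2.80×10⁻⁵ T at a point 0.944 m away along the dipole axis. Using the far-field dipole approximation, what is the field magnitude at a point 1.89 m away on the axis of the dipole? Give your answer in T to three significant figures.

Dipole fields scale as 1/r³ in the far field; the geometry is the same at both points.
B₂ = B₁ · (r₁/r₂)³ = 2.80×10⁻⁵ · (0.944/1.89)³.
(r₁/r₂)³ = (0.4995)³ = 0.1246.
B₂ ≈ 3.489×10⁻⁶ T.

B ≈ 3.49×10⁻⁶ T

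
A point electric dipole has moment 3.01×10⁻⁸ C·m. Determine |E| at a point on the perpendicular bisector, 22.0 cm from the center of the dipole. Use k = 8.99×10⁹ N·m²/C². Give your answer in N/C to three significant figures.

E ≈ 2.54×10⁴ N/C

On the perpendicular bisector E = kp/r³ (half the axial value at the same distance).
E = (8.99×10⁹)(3.01×10⁻⁸) / (0.220)³ = 2.541×10⁴ N/C.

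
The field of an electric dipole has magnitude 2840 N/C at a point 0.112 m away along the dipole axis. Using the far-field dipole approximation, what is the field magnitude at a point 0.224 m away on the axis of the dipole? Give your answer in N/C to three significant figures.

Dipole fields scale as 1/r³ in the far field; the geometry is the same at both points.
E₂ = E₁ · (r₁/r₂)³ = 2840 · (0.112/0.224)³.
(r₁/r₂)³ = (0.5)³ = 0.125.
E₂ ≈ 355.0 N/C.

E ≈ 355 N/C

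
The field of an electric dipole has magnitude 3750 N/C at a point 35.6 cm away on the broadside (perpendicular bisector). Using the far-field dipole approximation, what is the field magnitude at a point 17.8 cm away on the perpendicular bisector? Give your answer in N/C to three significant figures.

E ≈ 3.00×10⁴ N/C

Dipole fields scale as 1/r³ in the far field; the geometry is the same at both points.
E₂ = E₁ · (r₁/r₂)³ = 3750 · (35.6/17.8)³.
(r₁/r₂)³ = (2)³ = 8.
E₂ ≈ 3.000×10⁴ N/C.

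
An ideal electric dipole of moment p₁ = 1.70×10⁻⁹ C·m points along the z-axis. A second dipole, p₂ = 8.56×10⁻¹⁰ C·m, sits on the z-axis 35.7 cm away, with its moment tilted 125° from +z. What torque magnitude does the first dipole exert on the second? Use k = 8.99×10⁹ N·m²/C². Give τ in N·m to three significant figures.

τ ≈ 4.71×10⁻⁷ N·m

The second dipole sits on the axis of the first, so the field there is axial: E₁ = 2kp₁/r³ along +z.
E₁ = 2(8.99×10⁹)(1.70×10⁻⁹)/(0.357)³ = 671.8 N/C.
Torque on the second dipole: τ = p₂ E₁ sinθ.
τ = (8.56×10⁻¹⁰)(671.8)·sin125° = 4.711×10⁻⁷ N·m.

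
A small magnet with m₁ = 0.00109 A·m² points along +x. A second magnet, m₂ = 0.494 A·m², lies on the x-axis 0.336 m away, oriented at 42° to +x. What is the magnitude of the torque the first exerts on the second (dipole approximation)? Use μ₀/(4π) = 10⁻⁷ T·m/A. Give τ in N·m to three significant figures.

Dipole B is on the axis of dipole A, so B₁ there is axial: B₁ = (μ₀/4π)·2m₁/r³ along +x.
B₁ = 2(10⁻⁷)(0.00109)/(0.336)³ = 5.747×10⁻⁹ T.
τ = m₂ B₁ sinθ.
τ = (0.494)(5.747×10⁻⁹)·sin42° = 1.900×10⁻⁹ N·m.

τ ≈ 1.90×10⁻⁹ N·m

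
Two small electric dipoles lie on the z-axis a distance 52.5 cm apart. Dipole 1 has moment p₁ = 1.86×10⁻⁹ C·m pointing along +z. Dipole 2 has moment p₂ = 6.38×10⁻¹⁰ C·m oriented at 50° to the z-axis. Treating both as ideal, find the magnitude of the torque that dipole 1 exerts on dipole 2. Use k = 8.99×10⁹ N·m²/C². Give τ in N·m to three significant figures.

τ ≈ 1.13×10⁻⁷ N·m

The second dipole sits on the axis of the first, so the field there is axial: E₁ = 2kp₁/r³ along +z.
E₁ = 2(8.99×10⁹)(1.86×10⁻⁹)/(0.525)³ = 231.1 N/C.
Torque on the second dipole: τ = p₂ E₁ sinθ.
τ = (6.38×10⁻¹⁰)(231.1)·sin50° = 1.130×10⁻⁷ N·m.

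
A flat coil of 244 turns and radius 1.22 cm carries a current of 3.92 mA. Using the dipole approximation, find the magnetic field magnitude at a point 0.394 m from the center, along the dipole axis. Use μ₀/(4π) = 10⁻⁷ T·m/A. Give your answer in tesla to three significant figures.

B ≈ 1.46×10⁻⁹ T

m = NIA = NIπa² = 244·(0.00392)·π·(0.0122)² = 4.472×10⁻⁴ A·m².
On axis B = (μ₀/4π)·2m/r³.
B = 2·(10⁻⁷)·(4.472×10⁻⁴) / (0.394)³ = 1.462×10⁻⁹ T.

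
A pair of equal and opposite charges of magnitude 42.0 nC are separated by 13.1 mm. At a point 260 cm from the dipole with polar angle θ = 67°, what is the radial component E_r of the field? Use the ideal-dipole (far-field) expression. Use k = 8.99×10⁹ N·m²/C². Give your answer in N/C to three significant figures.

E_r ≈ 0.220 N/C

Dipole moment p = qd = (4.20×10⁻⁸ C)(0.0131 m) = 5.502×10⁻¹⁰ C·m.
For a dipole, E_r = (2kp cosθ)/r³.
kp/r³ = (8.99×10⁹)(5.502×10⁻¹⁰)/(2.60)³ = 0.2814 N/C.
E_r = 2·0.2814·cos67° = 0.2199 N/C.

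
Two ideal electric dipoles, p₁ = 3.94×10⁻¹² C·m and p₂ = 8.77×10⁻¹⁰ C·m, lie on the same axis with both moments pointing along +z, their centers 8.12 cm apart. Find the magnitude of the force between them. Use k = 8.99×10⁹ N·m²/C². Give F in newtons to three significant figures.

F ≈ 4.29×10⁻⁶ N

On-axis field of dipole 1 at distance r: E = 2kp₁/r³. Force on dipole 2 is F = p₂·dE/dr (gradient along axis).
dE/dr = −6kp₁/r⁴, so |F| = 6kp₁p₂/r⁴ (attractive for aligned moments).
F = 6(8.99×10⁹)(3.94×10⁻¹²)(8.77×10⁻¹⁰)/(0.0812)⁴ = 4.287×10⁻⁶ N.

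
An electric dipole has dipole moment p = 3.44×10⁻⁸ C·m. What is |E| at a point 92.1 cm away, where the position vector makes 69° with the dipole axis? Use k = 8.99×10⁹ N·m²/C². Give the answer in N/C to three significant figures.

E ≈ 466 N/C

At angle θ the dipole field magnitude is E = (kp/r³)·√(1 + 3cos²θ).
kp/r³ = (8.99×10⁹)(3.44×10⁻⁸) / (0.921)³ = 395.9 N/C.
√(1 + 3cos²69°) = √(1 + 3·0.1284) = √1.3853 ≈ 1.1770.
E ≈ 395.9 × 1.177 = 465.9 N/C.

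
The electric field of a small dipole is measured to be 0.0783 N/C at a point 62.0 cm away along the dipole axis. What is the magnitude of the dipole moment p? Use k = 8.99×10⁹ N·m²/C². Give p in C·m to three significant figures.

p ≈ 1.04×10⁻¹² C·m

On axis E = 2kp/r³, so p = Er³/(2k).
p = (0.0783)·(0.620)³ / (2·8.99×10⁹) = 1.038×10⁻¹² C·m.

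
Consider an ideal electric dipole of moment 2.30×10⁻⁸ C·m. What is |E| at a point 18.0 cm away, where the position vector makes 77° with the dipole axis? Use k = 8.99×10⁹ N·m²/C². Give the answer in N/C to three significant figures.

E ≈ 3.81×10⁴ N/C

At angle θ the dipole field magnitude is E = (kp/r³)·√(1 + 3cos²θ).
kp/r³ = (8.99×10⁹)(2.30×10⁻⁸) / (0.180)³ = 3.545×10⁴ N/C.
√(1 + 3cos²77°) = √(1 + 3·0.0506) = √1.1518 ≈ 1.0732.
E ≈ 3.545×10⁴ × 1.073 = 3.805×10⁴ N/C.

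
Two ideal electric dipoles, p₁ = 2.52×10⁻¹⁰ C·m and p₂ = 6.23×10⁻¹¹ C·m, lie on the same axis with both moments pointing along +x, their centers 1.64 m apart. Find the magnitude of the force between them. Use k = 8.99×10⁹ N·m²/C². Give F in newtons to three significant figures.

On-axis field of dipole 1 at distance r: E = 2kp₁/r³. Force on dipole 2 is F = p₂·dE/dr (gradient along axis).
dE/dr = −6kp₁/r⁴, so |F| = 6kp₁p₂/r⁴ (attractive for aligned moments).
F = 6(8.99×10⁹)(2.52×10⁻¹⁰)(6.23×10⁻¹¹)/(1.64)⁴ = 1.171×10⁻¹⁰ N.

F ≈ 1.17×10⁻¹⁰ N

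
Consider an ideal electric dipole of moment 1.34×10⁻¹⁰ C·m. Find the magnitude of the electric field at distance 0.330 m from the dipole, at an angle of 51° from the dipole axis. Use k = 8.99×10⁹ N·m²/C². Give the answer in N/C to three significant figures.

E ≈ 49.6 N/C

At angle θ the dipole field magnitude is E = (kp/r³)·√(1 + 3cos²θ).
kp/r³ = (8.99×10⁹)(1.34×10⁻¹⁰) / (0.330)³ = 33.52 N/C.
√(1 + 3cos²51°) = √(1 + 3·0.3960) = √2.1881 ≈ 1.4792.
E ≈ 33.52 × 1.479 = 49.59 N/C.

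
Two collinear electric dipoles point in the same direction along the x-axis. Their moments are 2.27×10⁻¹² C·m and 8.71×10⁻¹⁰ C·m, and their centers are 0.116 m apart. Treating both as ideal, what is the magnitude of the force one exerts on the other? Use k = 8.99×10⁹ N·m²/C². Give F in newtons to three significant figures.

F ≈ 5.89×10⁻⁷ N

On-axis field of dipole 1 at distance r: E = 2kp₁/r³. Force on dipole 2 is F = p₂·dE/dr (gradient along axis).
dE/dr = −6kp₁/r⁴, so |F| = 6kp₁p₂/r⁴ (attractive for aligned moments).
F = 6(8.99×10⁹)(2.27×10⁻¹²)(8.71×10⁻¹⁰)/(0.116)⁴ = 5.890×10⁻⁷ N.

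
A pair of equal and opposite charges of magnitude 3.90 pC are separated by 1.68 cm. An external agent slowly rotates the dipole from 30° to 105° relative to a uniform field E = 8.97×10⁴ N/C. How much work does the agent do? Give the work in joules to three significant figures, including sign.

Dipole moment p = qd = (3.90×10⁻¹² C)(0.0168 m) = 6.552×10⁻¹⁴ C·m.
W_ext = ΔU = U(θ₂) − U(θ₁) = −pE cosθ₂ − (−pE cosθ₁) = pE(cosθ₁ − cosθ₂).
W = (6.552×10⁻¹⁴)(8.97×10⁴)·(cos30° − cos105°) = (5.877×10⁻⁹)·(+1.1248) = 6.611×10⁻⁹ J.

W ≈ 6.61×10⁻⁹ J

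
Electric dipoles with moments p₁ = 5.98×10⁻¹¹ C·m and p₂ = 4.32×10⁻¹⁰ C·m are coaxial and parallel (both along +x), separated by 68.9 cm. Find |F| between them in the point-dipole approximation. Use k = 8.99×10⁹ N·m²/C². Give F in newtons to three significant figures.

On-axis field of dipole 1 at distance r: E = 2kp₁/r³. Force on dipole 2 is F = p₂·dE/dr (gradient along axis).
dE/dr = −6kp₁/r⁴, so |F| = 6kp₁p₂/r⁴ (attractive for aligned moments).
F = 6(8.99×10⁹)(5.98×10⁻¹¹)(4.32×10⁻¹⁰)/(0.689)⁴ = 6.183×10⁻⁹ N.

F ≈ 6.18×10⁻⁹ N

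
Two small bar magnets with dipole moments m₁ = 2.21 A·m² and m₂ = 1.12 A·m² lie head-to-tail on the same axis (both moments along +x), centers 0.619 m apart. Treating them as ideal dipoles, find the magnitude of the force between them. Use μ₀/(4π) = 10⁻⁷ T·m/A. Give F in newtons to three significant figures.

On-axis B of dipole 1: B = (μ₀/4π)·2m₁/r³. Force on dipole 2: F = m₂·dB/dr.
dB/dr = −(μ₀/4π)·6m₁/r⁴, so |F| = (μ₀/4π)·6m₁m₂/r⁴.
F = 6(10⁻⁷)(2.21)(1.12)/(0.619)⁴ = 1.012×10⁻⁵ N.

F ≈ 1.01×10⁻⁵ N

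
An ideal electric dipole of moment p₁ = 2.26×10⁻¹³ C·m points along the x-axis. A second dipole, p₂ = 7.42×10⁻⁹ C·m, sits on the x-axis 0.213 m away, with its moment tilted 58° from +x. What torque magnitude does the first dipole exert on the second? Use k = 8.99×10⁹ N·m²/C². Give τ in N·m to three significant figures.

The second dipole sits on the axis of the first, so the field there is axial: E₁ = 2kp₁/r³ along +x.
E₁ = 2(8.99×10⁹)(2.26×10⁻¹³)/(0.213)³ = 0.4205 N/C.
Torque on the second dipole: τ = p₂ E₁ sinθ.
τ = (7.42×10⁻⁹)(0.4205)·sin58° = 2.646×10⁻⁹ N·m.

τ ≈ 2.65×10⁻⁹ N·m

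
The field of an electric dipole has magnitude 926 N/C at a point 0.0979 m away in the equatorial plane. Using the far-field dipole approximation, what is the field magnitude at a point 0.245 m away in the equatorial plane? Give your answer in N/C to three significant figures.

Dipole fields scale as 1/r³ in the far field; the geometry is the same at both points.
E₂ = E₁ · (r₁/r₂)³ = 926 · (0.0979/0.245)³.
(r₁/r₂)³ = (0.3996)³ = 0.0638.
E₂ ≈ 59.08 N/C.

E ≈ 59.1 N/C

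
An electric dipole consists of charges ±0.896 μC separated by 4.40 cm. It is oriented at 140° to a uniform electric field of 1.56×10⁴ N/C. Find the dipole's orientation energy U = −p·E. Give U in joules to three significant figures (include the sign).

U ≈ 4.71×10⁻⁴ J

Dipole moment p = qd = (8.96×10⁻⁷ C)(0.0440 m) = 3.942×10⁻⁸ C·m.
U = −p·E = −pE cosθ.
U = −(3.942×10⁻⁸)(1.56×10⁴)·cos140° = 4.711×10⁻⁴ J.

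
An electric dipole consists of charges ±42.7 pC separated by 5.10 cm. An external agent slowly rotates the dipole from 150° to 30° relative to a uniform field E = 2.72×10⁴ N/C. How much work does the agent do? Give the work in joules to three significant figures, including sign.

Dipole moment p = qd = (4.27×10⁻¹¹ C)(0.0510 m) = 2.178×10⁻¹² C·m.
W_ext = ΔU = U(θ₂) − U(θ₁) = −pE cosθ₂ − (−pE cosθ₁) = pE(cosθ₁ − cosθ₂).
W = (2.178×10⁻¹²)(2.72×10⁴)·(cos150° − cos30°) = (5.924×10⁻⁸)·(-1.7321) = -1.026×10⁻⁷ J.

W ≈ -1.03×10⁻⁷ J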